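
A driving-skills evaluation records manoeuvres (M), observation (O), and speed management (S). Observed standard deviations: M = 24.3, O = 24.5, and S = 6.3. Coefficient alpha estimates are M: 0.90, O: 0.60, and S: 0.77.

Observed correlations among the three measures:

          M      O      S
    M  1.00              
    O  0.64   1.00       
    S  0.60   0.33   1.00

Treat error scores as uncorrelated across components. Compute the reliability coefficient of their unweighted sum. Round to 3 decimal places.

Var(M+O+S) = 24.3² + 24.5² + 6.3² + 2·[24.3·24.5·0.64 + 24.3·6.3·0.60 + 24.5·6.3·0.33] = 1230.43 + 1047.63 = 2278.06.
Because errors are independent across components, Cov(Tᵢ,Tⱼ) = Cov(Xᵢ,Xⱼ); the off-diagonal part of the true-score variance is the same as above.
True-score variance = [24.3²·0.90 + 24.5²·0.60 + 6.3²·0.77] + 1047.63 = 922.152 + 1047.63 = 1969.78.
Reliability = 1969.78 / 2278.06 = 0.865.

0.865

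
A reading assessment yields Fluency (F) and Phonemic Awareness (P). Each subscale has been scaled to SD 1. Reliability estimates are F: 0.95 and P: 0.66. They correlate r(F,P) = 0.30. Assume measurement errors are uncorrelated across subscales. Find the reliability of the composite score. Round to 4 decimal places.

0.8500

Var(F+P) = 2 + 2·[0.30] = 2 + 0.6 = 2.6.
With uncorrelated errors the cross-covariances are all true-score covariance, so they carry over unchanged; only the diagonal terms shrink to ρᵢσᵢ².
True-score variance = [0.95 + 0.66] + 0.6 = 1.61 + 0.6 = 2.21.
Reliability = 2.21 / 2.6 = 0.8500.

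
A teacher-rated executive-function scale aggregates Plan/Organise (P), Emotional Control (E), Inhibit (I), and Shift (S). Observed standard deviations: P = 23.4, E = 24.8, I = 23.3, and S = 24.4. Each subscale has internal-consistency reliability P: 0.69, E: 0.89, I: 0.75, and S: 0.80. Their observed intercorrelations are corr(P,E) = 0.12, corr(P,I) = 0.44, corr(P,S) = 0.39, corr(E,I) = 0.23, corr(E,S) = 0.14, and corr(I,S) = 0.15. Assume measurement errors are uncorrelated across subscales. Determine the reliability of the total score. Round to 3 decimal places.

Var(P+E+I+S) = 23.4² + 24.8² + 23.3² + 24.4² + 2·[23.4·24.8·0.12 + 23.4·23.3·0.44 + 23.4·24.4·0.39 + 24.8·23.3·0.23 + 24.8·24.4·0.14 + 23.3·24.4·0.15] = 2300.85 + 1670.22 = 3971.07.
With uncorrelated errors the cross-covariances are all true-score covariance, so they carry over unchanged; only the diagonal terms shrink to ρᵢσᵢ².
True-score variance = [23.4²·0.69 + 24.8²·0.89 + 23.3²·0.75 + 24.4²·0.80] + 1670.22 = 1808.66 + 1670.22 = 3478.87.
Reliability = 3478.87 / 3971.07 = 0.876.

0.876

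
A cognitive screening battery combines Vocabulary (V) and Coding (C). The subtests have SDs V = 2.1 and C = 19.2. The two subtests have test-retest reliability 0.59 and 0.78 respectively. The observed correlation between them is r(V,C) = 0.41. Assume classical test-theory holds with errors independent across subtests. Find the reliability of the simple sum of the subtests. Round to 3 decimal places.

Var(V+C) = 2.1² + 19.2² + 2·[2.1·19.2·0.41] = 373.05 + 33.0624 = 406.112.
Under uncorrelated errors the observed covariances equal the true-score covariances, so only the own-variance terms attenuate.
True-score variance = [2.1²·0.59 + 19.2²·0.78] + 33.0624 = 290.141 + 33.0624 = 323.203.
Reliability = 323.203 / 406.112 = 0.796.

0.796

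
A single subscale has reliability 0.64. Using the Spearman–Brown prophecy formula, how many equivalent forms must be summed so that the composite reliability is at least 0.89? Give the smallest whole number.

5

k ≥ ρ*(1−ρ₁)/(ρ₁(1−ρ*)) = 0.89·0.36 / (0.64·0.11) = 4.551.
Smallest integer k = 5.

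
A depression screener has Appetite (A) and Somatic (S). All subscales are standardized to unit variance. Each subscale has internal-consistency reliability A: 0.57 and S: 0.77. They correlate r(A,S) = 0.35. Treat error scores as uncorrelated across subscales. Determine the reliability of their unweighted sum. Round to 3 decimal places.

Var(A+S) = 2 + 2·[0.35] = 2 + 0.7 = 2.7.
Because errors are independent across components, Cov(Tᵢ,Tⱼ) = Cov(Xᵢ,Xⱼ); the off-diagonal part of the true-score variance is the same as above.
True-score variance = [0.57 + 0.77] + 0.7 = 1.34 + 0.7 = 2.04.
Reliability = 2.04 / 2.7 = 0.756.

0.756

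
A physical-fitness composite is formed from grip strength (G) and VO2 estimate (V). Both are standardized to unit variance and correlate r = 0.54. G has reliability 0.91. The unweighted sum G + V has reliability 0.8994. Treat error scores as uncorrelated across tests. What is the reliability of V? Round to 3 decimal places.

0.780

Var(G+V) = 2 + 2·0.54 = 3.080.
True-score variance = ρ_G + ρ_V + 2·0.54, so 0.8994 = (0.91 + ρ_V + 1.08) / 3.080.
ρ_V = 0.8994·3.080 − 0.91 − 1.08 = 0.780.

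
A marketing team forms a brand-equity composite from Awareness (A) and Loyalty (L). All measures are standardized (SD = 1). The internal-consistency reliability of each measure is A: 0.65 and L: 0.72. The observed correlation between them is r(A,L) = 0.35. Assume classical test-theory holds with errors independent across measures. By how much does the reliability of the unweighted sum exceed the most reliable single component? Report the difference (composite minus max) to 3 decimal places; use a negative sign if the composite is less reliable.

0.047

Var(sum) = 2 + 0.7 = 2.7; true-score variance = 1.37 + 0.7 = 2.07; composite reliability = 0.7667.
Max component reliability = 0.7200.
Difference = 0.7667 − 0.7200 = 0.047.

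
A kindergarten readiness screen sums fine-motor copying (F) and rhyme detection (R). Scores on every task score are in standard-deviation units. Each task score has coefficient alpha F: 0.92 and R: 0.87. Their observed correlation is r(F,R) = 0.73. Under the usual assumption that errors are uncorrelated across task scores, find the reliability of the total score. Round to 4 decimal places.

Var(F+R) = 2 + 2·[0.73] = 2 + 1.46 = 3.46.
With uncorrelated errors the cross-covariances are all true-score covariance, so they carry over unchanged; only the diagonal terms shrink to ρᵢσᵢ².
True-score variance = [0.92 + 0.87] + 1.46 = 1.79 + 1.46 = 3.25.
Reliability = 3.25 / 3.46 = 0.9393.

0.9393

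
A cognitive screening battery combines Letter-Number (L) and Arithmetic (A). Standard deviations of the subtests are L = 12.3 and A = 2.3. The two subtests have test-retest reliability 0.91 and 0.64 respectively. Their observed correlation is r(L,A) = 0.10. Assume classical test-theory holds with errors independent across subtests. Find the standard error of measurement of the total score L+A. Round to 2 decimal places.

3.94

Var(total) = 156.58 + 5.658 = 162.238.
True-score variance = 141.06 + 5.658 = 146.718, so reliability = 0.9043.
Error variance = 162.238 − 146.718 = 15.5205; SEM = √15.5205 = 3.94.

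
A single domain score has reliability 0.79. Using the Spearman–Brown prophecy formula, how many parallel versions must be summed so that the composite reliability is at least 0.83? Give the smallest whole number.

k ≥ ρ*(1−ρ₁)/(ρ₁(1−ρ*)) = 0.83·0.21 / (0.79·0.17) = 1.298.
Smallest integer k = 2.

2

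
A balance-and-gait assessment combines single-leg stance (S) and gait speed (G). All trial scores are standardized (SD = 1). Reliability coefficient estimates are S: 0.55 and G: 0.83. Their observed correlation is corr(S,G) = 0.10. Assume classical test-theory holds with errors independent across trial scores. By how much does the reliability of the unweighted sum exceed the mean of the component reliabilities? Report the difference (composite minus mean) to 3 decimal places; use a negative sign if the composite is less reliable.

0.028

Var(sum) = 2 + 0.2 = 2.2; true-score variance = 1.38 + 0.2 = 1.58; composite reliability = 0.7182.
Mean component reliability = 0.6900.
Difference = 0.7182 − 0.6900 = 0.028.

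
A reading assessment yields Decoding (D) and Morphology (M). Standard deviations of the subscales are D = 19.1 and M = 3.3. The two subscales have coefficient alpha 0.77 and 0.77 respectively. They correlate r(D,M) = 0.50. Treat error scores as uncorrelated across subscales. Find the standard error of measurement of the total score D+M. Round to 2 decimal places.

9.30

Var(total) = 375.7 + 63.03 = 438.73.
True-score variance = 289.289 + 63.03 = 352.319, so reliability = 0.8030.
Error variance = 438.73 − 352.319 = 86.411; SEM = √86.411 = 9.30.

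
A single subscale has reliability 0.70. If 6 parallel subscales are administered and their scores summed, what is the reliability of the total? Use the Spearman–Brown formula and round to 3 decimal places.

ρ_k = kρ / (1 + (k−1)ρ) = 6·0.70 / (1 + 5·0.70) = 4.200 / 4.500 = 0.933.

0.933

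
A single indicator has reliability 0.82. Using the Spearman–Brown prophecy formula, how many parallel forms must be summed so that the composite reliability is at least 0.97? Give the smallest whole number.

8

k ≥ ρ*(1−ρ₁)/(ρ₁(1−ρ*)) = 0.97·0.18 / (0.82·0.03) = 7.098.
Smallest integer k = 8.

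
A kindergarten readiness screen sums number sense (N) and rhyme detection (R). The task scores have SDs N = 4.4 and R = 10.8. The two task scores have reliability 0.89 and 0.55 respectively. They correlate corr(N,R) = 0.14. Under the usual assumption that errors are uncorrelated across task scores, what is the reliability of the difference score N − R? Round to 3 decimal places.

0.555

Var(N−R) = 4.4² + 10.8² − 2·4.4·10.8·0.14 = 136 − 13.3056 = 122.694.
Because errors are independent across components, Cov(Tᵢ,Tⱼ) = Cov(Xᵢ,Xⱼ); the off-diagonal part of the true-score variance is the same as above.
True-score variance = [4.4²·0.89 + 10.8²·0.55] − 13.3056 = 81.3824 − 13.3056 = 68.0768.
Reliability = 68.0768 / 122.694 = 0.555.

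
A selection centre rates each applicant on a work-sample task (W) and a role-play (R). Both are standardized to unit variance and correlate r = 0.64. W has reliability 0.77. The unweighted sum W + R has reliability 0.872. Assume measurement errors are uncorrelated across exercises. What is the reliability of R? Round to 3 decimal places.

0.810

Var(W+R) = 2 + 2·0.64 = 3.280.
True-score variance = ρ_W + ρ_R + 2·0.64, so 0.872 = (0.77 + ρ_R + 1.28) / 3.280.
ρ_R = 0.872·3.280 − 0.77 − 1.28 = 0.810.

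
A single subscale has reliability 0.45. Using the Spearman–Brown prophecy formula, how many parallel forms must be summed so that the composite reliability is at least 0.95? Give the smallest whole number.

k ≥ ρ*(1−ρ₁)/(ρ₁(1−ρ*)) = 0.95·0.55 / (0.45·0.05) = 23.222.
Smallest integer k = 24.

24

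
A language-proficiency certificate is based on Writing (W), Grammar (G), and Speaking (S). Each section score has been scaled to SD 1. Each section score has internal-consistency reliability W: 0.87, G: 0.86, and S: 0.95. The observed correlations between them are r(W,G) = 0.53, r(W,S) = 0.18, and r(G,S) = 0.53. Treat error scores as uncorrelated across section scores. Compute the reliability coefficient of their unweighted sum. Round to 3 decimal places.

0.942

Var(W+G+S) = 3 + 2·[0.53 + 0.18 + 0.53] = 3 + 2.48 = 5.48.
Because errors are independent across components, Cov(Tᵢ,Tⱼ) = Cov(Xᵢ,Xⱼ); the off-diagonal part of the true-score variance is the same as above.
True-score variance = [0.87 + 0.86 + 0.95] + 2.48 = 2.68 + 2.48 = 5.16.
Reliability = 5.16 / 5.48 = 0.942.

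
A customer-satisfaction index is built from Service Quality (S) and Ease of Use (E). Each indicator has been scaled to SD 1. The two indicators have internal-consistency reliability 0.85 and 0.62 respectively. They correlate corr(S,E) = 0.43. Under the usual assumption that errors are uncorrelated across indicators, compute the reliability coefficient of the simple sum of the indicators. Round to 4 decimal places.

Var(S+E) = 2 + 2·[0.43] = 2 + 0.86 = 2.86.
Because errors are independent across components, Cov(Tᵢ,Tⱼ) = Cov(Xᵢ,Xⱼ); the off-diagonal part of the true-score variance is the same as above.
True-score variance = [0.85 + 0.62] + 0.86 = 1.47 + 0.86 = 2.33.
Reliability = 2.33 / 2.86 = 0.8147.

0.8147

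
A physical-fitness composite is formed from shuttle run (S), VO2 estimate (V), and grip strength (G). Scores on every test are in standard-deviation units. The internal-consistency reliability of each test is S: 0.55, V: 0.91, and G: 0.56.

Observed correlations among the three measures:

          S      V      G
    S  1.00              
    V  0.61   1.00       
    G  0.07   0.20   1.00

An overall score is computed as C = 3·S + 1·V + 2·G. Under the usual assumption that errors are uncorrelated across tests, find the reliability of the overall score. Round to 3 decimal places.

Var(C) = 3² + 1 + 2² + 2·[3·0.61 + 6·0.07 + 2·0.20] = 14 + 5.3 = 19.3.
With uncorrelated errors the cross-covariances are all true-score covariance, so they carry over unchanged; only the diagonal terms shrink to ρᵢσᵢ².
True-score variance = [3²·0.55 + 0.91 + 2²·0.56] + 5.3 = 8.1 + 5.3 = 13.4.
Reliability = 13.4 / 19.3 = 0.694.

0.694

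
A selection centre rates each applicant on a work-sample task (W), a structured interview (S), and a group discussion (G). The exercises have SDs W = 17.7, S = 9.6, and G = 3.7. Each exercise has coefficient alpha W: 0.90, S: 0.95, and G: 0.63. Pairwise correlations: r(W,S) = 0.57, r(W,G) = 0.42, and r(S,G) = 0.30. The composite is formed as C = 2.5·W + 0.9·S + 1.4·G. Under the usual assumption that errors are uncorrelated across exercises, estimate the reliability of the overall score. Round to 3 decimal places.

0.923

Var(C) = 2.5²·17.7² + 0.9²·9.6² + 1.4²·3.7² + 2·[2.25·17.7·9.6·0.57 + 3.5·17.7·3.7·0.42 + 1.26·9.6·3.7·0.30] = 2059.54 + 655.239 = 2714.78.
With uncorrelated errors the cross-covariances are all true-score covariance, so they carry over unchanged; only the diagonal terms shrink to ρᵢσᵢ².
True-score variance = [2.5²·17.7²·0.90 + 0.9²·9.6²·0.95 + 1.4²·3.7²·0.63] + 655.239 = 1850.08 + 655.239 = 2505.32.
Reliability = 2505.32 / 2714.78 = 0.923.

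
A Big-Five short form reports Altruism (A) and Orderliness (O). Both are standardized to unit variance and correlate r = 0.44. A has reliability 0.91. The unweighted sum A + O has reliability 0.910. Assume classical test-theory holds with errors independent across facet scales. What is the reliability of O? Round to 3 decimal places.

Var(A+O) = 2 + 2·0.44 = 2.880.
True-score variance = ρ_A + ρ_O + 2·0.44, so 0.910 = (0.91 + ρ_O + 0.88) / 2.880.
ρ_O = 0.910·2.880 − 0.91 − 0.88 = 0.831.

0.831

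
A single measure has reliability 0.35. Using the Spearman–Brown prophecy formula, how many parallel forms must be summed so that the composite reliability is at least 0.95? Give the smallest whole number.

36

k ≥ ρ*(1−ρ₁)/(ρ₁(1−ρ*)) = 0.95·0.65 / (0.35·0.05) = 35.286.
Smallest integer k = 36.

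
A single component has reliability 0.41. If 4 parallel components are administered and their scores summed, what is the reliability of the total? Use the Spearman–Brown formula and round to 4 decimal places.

0.7354

ρ_k = kρ / (1 + (k−1)ρ) = 4·0.41 / (1 + 3·0.41) = 1.640 / 2.230 = 0.7354.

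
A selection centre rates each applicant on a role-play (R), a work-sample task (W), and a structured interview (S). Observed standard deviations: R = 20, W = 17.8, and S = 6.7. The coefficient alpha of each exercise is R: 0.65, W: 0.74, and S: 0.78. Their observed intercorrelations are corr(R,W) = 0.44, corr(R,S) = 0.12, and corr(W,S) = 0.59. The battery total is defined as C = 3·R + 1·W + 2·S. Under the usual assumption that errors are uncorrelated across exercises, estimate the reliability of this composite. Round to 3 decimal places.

0.749

Var(C) = 3²·20² + 17.8² + 2²·6.7² + 2·[3·20·17.8·0.44 + 6·20·6.7·0.12 + 2·17.8·6.7·0.59] = 4096.4 + 1414.25 = 5510.65.
With uncorrelated errors the cross-covariances are all true-score covariance, so they carry over unchanged; only the diagonal terms shrink to ρᵢσᵢ².
True-score variance = [3²·20²·0.65 + 17.8²·0.74 + 2²·6.7²·0.78] + 1414.25 = 2714.52 + 1414.25 = 4128.77.
Reliability = 4128.77 / 5510.65 = 0.749.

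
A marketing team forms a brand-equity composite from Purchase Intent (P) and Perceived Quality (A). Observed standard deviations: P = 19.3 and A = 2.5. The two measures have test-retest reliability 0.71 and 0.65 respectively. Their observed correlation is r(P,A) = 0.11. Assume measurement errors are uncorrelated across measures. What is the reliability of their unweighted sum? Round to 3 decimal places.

0.717

Var(P+A) = 19.3² + 2.5² + 2·[19.3·2.5·0.11] = 378.74 + 10.615 = 389.355.
With uncorrelated errors the cross-covariances are all true-score covariance, so they carry over unchanged; only the diagonal terms shrink to ρᵢσᵢ².
True-score variance = [19.3²·0.71 + 2.5²·0.65] + 10.615 = 268.53 + 10.615 = 279.145.
Reliability = 279.145 / 389.355 = 0.717.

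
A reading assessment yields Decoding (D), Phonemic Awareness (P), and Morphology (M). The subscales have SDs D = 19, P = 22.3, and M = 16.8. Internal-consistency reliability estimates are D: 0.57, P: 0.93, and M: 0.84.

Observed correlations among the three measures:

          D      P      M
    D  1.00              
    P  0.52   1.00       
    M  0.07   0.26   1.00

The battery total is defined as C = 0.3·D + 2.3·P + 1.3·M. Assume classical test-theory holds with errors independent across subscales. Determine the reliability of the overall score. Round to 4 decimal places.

0.9321

Var(C) = 0.3²·19² + 2.3²·22.3² + 1.3²·16.8² + 2·[0.69·19·22.3·0.52 + 0.39·19·16.8·0.07 + 2.99·22.3·16.8·0.26] = 3140.14 + 903.966 = 4044.11.
Under uncorrelated errors the observed covariances equal the true-score covariances, so only the own-variance terms attenuate.
True-score variance = [0.3²·19²·0.57 + 2.3²·22.3²·0.93 + 1.3²·16.8²·0.84] + 903.966 = 2865.7 + 903.966 = 3769.67.
Reliability = 3769.67 / 4044.11 = 0.9321.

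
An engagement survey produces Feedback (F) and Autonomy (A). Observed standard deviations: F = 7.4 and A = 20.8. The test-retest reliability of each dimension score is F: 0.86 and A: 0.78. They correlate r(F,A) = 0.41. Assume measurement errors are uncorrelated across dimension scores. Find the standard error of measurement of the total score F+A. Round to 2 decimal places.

Var(total) = 487.4 + 126.214 = 613.614.
True-score variance = 384.553 + 126.214 = 510.767, so reliability = 0.8324.
Error variance = 613.614 − 510.767 = 102.847; SEM = √102.847 = 10.14.

10.14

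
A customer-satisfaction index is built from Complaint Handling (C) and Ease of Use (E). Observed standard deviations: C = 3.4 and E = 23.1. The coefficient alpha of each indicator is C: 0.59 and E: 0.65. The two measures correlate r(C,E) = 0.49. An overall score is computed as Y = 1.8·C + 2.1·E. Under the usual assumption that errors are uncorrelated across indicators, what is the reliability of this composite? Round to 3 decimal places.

0.687

Var(Y) = 1.8²·3.4² + 2.1²·23.1² + 2·[3.78·3.4·23.1·0.49] = 2390.67 + 290.944 = 2681.62.
With uncorrelated errors the cross-covariances are all true-score covariance, so they carry over unchanged; only the diagonal terms shrink to ρᵢσᵢ².
True-score variance = [1.8²·3.4²·0.59 + 2.1²·23.1²·0.65] + 290.944 = 1551.69 + 290.944 = 1842.63.
Reliability = 1842.63 / 2681.62 = 0.687.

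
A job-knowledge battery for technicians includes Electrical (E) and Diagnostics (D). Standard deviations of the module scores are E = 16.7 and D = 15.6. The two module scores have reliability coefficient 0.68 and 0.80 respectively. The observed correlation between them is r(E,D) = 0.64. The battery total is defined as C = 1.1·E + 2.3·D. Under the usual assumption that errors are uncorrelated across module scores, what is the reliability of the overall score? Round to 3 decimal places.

0.852

Var(C) = 1.1²·16.7² + 2.3²·15.6² + 2·[2.53·16.7·15.6·0.64] = 1624.83 + 843.668 = 2468.5.
Because errors are independent across components, Cov(Tᵢ,Tⱼ) = Cov(Xᵢ,Xⱼ); the off-diagonal part of the true-score variance is the same as above.
True-score variance = [1.1²·16.7²·0.68 + 2.3²·15.6²·0.80] + 843.668 = 1259.37 + 843.668 = 2103.04.
Reliability = 2103.04 / 2468.5 = 0.852.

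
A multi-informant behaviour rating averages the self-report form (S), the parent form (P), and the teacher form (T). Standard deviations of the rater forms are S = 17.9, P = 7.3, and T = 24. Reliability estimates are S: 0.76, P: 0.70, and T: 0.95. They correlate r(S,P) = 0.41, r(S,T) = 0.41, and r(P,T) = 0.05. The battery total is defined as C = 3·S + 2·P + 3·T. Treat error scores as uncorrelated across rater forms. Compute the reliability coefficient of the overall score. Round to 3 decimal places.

0.917

Var(C) = 3²·17.9² + 2²·7.3² + 3²·24² + 2·[6·17.9·7.3·0.41 + 9·17.9·24·0.41 + 6·7.3·24·0.05] = 8280.85 + 3918.46 = 12199.3.
Because errors are independent across components, Cov(Tᵢ,Tⱼ) = Cov(Xᵢ,Xⱼ); the off-diagonal part of the true-score variance is the same as above.
True-score variance = [3²·17.9²·0.76 + 2²·7.3²·0.70 + 3²·24²·0.95] + 3918.46 = 7265.62 + 3918.46 = 11184.1.
Reliability = 11184.1 / 12199.3 = 0.917.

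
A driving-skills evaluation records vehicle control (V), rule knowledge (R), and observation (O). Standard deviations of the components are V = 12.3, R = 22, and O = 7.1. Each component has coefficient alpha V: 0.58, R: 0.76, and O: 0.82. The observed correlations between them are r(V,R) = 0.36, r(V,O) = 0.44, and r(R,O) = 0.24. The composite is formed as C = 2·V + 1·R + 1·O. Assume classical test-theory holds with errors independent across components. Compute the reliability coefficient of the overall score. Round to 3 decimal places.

Var(C) = 2²·12.3² + 22² + 7.1² + 2·[2·12.3·22·0.36 + 2·12.3·7.1·0.44 + 22·7.1·0.24] = 1139.57 + 618.341 = 1757.91.
Because errors are independent across components, Cov(Tᵢ,Tⱼ) = Cov(Xᵢ,Xⱼ); the off-diagonal part of the true-score variance is the same as above.
True-score variance = [2²·12.3²·0.58 + 22²·0.76 + 7.1²·0.82] + 618.341 = 760.169 + 618.341 = 1378.51.
Reliability = 1378.51 / 1757.91 = 0.784.

0.784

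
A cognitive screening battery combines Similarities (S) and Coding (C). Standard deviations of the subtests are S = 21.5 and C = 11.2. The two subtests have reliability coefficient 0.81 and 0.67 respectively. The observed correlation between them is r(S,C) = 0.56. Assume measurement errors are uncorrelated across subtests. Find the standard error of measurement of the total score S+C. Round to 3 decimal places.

11.368

Var(total) = 587.69 + 269.696 = 857.386.
True-score variance = 458.467 + 269.696 = 728.163, so reliability = 0.8493.
Error variance = 857.386 − 728.163 = 129.223; SEM = √129.223 = 11.368.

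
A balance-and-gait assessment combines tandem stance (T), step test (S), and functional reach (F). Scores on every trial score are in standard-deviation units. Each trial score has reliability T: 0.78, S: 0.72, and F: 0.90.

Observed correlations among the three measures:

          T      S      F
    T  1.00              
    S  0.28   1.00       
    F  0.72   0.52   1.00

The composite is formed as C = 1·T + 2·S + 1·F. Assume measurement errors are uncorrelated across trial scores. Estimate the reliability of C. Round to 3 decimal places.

0.865

Var(C) = 1 + 2² + 1 + 2·[2·0.28 + 0.72 + 2·0.52] = 6 + 4.64 = 10.64.
Because errors are independent across components, Cov(Tᵢ,Tⱼ) = Cov(Xᵢ,Xⱼ); the off-diagonal part of the true-score variance is the same as above.
True-score variance = [0.78 + 2²·0.72 + 0.90] + 4.64 = 4.56 + 4.64 = 9.2.
Reliability = 9.2 / 10.64 = 0.865.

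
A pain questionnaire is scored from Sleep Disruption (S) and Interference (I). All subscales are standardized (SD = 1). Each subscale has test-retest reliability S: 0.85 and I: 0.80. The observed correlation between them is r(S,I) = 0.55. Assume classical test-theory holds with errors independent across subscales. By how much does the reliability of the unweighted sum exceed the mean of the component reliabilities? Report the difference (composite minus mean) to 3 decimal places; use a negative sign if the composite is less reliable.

Var(sum) = 2 + 1.1 = 3.1; true-score variance = 1.65 + 1.1 = 2.75; composite reliability = 0.8871.
Mean component reliability = 0.8250.
Difference = 0.8871 − 0.8250 = 0.062.

0.062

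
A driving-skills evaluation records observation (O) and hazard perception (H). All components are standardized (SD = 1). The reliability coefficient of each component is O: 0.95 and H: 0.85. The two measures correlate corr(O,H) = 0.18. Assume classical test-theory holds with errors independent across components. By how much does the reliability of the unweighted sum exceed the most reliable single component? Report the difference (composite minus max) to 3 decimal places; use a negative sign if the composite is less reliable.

Var(sum) = 2 + 0.36 = 2.36; true-score variance = 1.8 + 0.36 = 2.16; composite reliability = 0.9153.
Max component reliability = 0.9500.
Difference = 0.9153 − 0.9500 = -0.035.

-0.035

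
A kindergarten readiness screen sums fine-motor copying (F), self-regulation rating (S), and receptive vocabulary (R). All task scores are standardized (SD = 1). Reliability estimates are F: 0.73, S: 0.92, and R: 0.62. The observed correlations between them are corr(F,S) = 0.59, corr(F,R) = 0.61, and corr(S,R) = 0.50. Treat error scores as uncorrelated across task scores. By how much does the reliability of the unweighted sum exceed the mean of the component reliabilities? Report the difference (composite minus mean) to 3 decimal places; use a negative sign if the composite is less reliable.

Var(sum) = 3 + 3.4 = 6.4; true-score variance = 2.27 + 3.4 = 5.67; composite reliability = 0.8859.
Mean component reliability = 0.7567.
Difference = 0.8859 − 0.7567 = 0.129.

0.129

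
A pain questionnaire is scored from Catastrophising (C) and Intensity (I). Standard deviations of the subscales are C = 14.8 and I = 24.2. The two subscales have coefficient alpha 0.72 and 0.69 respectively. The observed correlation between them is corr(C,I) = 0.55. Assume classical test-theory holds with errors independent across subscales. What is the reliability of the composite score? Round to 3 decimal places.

0.797

Var(C+I) = 14.8² + 24.2² + 2·[14.8·24.2·0.55] = 804.68 + 393.976 = 1198.66.
Because errors are independent across components, Cov(Tᵢ,Tⱼ) = Cov(Xᵢ,Xⱼ); the off-diagonal part of the true-score variance is the same as above.
True-score variance = [14.8²·0.72 + 24.2²·0.69] + 393.976 = 561.8 + 393.976 = 955.776.
Reliability = 955.776 / 1198.66 = 0.797.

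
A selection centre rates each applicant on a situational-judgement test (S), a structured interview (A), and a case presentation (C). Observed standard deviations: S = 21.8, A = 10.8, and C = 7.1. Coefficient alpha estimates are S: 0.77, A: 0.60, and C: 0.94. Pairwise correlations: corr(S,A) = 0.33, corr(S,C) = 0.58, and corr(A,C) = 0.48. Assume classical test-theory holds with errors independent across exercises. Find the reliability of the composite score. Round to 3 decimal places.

Var(S+A+C) = 21.8² + 10.8² + 7.1² + 2·[21.8·10.8·0.33 + 21.8·7.1·0.58 + 10.8·7.1·0.48] = 642.29 + 408.548 = 1050.84.
Under uncorrelated errors the observed covariances equal the true-score covariances, so only the own-variance terms attenuate.
True-score variance = [21.8²·0.77 + 10.8²·0.60 + 7.1²·0.94] + 408.548 = 483.304 + 408.548 = 891.852.
Reliability = 891.852 / 1050.84 = 0.849.

0.849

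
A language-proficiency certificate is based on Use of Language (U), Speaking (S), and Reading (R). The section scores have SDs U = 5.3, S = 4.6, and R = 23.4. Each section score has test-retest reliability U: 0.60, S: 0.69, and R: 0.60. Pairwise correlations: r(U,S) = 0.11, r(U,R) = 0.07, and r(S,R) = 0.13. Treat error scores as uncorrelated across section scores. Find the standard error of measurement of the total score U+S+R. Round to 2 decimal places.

15.39

Var(total) = 596.81 + 50.7128 = 647.523.
True-score variance = 359.99 + 50.7128 = 410.703, so reliability = 0.6343.
Error variance = 647.523 − 410.703 = 236.82; SEM = √236.82 = 15.39.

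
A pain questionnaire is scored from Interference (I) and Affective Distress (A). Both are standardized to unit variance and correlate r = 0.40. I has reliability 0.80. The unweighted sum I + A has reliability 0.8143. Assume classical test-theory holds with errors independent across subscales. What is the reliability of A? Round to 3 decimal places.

0.680

Var(I+A) = 2 + 2·0.40 = 2.800.
True-score variance = ρ_I + ρ_A + 2·0.40, so 0.8143 = (0.80 + ρ_A + 0.80) / 2.800.
ρ_A = 0.8143·2.800 − 0.80 − 0.80 = 0.680.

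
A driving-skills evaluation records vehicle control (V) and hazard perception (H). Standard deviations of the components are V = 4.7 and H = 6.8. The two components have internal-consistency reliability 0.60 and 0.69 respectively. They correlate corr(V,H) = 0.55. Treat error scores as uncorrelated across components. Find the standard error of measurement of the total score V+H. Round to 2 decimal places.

Var(total) = 68.33 + 35.156 = 103.486.
True-score variance = 45.1596 + 35.156 = 80.3156, so reliability = 0.7761.
Error variance = 103.486 − 80.3156 = 23.1704; SEM = √23.1704 = 4.81.

4.81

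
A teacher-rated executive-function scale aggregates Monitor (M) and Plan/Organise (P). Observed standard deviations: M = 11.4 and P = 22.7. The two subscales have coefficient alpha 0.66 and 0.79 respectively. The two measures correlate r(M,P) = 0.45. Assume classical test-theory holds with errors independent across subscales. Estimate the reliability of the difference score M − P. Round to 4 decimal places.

Var(M−P) = 11.4² + 22.7² − 2·11.4·22.7·0.45 = 645.25 − 232.902 = 412.348.
Under uncorrelated errors the observed covariances equal the true-score covariances, so only the own-variance terms attenuate.
True-score variance = [11.4²·0.66 + 22.7²·0.79] − 232.902 = 492.853 − 232.902 = 259.951.
Reliability = 259.951 / 412.348 = 0.6304.

0.6304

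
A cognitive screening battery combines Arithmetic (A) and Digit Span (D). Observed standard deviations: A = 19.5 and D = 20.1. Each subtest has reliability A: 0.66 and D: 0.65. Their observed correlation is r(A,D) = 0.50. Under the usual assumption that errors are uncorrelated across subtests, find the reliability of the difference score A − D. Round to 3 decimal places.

0.310

Var(A−D) = 19.5² + 20.1² − 2·19.5·20.1·0.50 = 784.26 − 391.95 = 392.31.
Because errors are independent across components, Cov(Tᵢ,Tⱼ) = Cov(Xᵢ,Xⱼ); the off-diagonal part of the true-score variance is the same as above.
True-score variance = [19.5²·0.66 + 20.1²·0.65] − 391.95 = 513.572 − 391.95 = 121.621.
Reliability = 121.621 / 392.31 = 0.310.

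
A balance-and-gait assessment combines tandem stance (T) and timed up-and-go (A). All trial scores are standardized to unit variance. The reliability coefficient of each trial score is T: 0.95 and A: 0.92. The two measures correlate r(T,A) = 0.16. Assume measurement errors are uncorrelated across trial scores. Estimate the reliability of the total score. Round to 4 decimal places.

0.9440

Var(T+A) = 2 + 2·[0.16] = 2 + 0.32 = 2.32.
Under uncorrelated errors the observed covariances equal the true-score covariances, so only the own-variance terms attenuate.
True-score variance = [0.95 + 0.92] + 0.32 = 1.87 + 0.32 = 2.19.
Reliability = 2.19 / 2.32 = 0.9440.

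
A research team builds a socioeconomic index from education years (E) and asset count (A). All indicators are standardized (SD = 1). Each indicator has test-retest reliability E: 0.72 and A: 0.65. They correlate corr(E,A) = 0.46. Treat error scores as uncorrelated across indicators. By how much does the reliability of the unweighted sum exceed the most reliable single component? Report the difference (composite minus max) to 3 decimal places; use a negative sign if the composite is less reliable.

Var(sum) = 2 + 0.92 = 2.92; true-score variance = 1.37 + 0.92 = 2.29; composite reliability = 0.7842.
Max component reliability = 0.7200.
Difference = 0.7842 − 0.7200 = 0.064.

0.064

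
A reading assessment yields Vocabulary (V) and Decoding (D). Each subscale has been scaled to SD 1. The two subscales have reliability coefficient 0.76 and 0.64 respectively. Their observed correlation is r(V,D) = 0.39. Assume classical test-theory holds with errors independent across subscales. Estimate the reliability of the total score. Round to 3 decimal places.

0.784

Var(V+D) = 2 + 2·[0.39] = 2 + 0.78 = 2.78.
With uncorrelated errors the cross-covariances are all true-score covariance, so they carry over unchanged; only the diagonal terms shrink to ρᵢσᵢ².
True-score variance = [0.76 + 0.64] + 0.78 = 1.4 + 0.78 = 2.18.
Reliability = 2.18 / 2.78 = 0.784.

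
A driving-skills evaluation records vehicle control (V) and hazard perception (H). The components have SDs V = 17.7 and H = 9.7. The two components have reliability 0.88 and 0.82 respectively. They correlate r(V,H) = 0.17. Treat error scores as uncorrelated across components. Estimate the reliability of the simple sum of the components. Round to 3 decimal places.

0.883

Var(V+H) = 17.7² + 9.7² + 2·[17.7·9.7·0.17] = 407.38 + 58.3746 = 465.755.
With uncorrelated errors the cross-covariances are all true-score covariance, so they carry over unchanged; only the diagonal terms shrink to ρᵢσᵢ².
True-score variance = [17.7²·0.88 + 9.7²·0.82] + 58.3746 = 352.849 + 58.3746 = 411.224.
Reliability = 411.224 / 465.755 = 0.883.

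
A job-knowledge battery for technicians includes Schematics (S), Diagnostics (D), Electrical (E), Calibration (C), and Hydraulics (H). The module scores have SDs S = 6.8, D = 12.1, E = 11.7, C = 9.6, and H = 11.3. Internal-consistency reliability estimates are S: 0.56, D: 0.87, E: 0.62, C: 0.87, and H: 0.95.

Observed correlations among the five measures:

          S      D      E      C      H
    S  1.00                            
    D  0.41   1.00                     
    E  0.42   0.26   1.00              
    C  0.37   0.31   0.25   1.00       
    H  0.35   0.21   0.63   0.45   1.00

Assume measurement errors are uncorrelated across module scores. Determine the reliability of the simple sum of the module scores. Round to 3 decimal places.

Var(S+D+E+C+H) = 6.8² + 12.1² + 11.7² + 9.6² + 11.3² + 2·[6.8·12.1·0.41 + 6.8·11.7·0.42 + 6.8·9.6·0.37 + 6.8·11.3·0.35 + 12.1·11.7·0.26 + 12.1·9.6·0.31 + 12.1·11.3·0.21 + 11.7·9.6·0.25 + 11.7·11.3·0.63 + 9.6·11.3·0.45] = 549.39 + 759.834 = 1309.22.
Under uncorrelated errors the observed covariances equal the true-score covariances, so only the own-variance terms attenuate.
True-score variance = [6.8²·0.56 + 12.1²·0.87 + 11.7²·0.62 + 9.6²·0.87 + 11.3²·0.95] + 759.834 = 439.628 + 759.834 = 1199.46.
Reliability = 1199.46 / 1309.22 = 0.916.

0.916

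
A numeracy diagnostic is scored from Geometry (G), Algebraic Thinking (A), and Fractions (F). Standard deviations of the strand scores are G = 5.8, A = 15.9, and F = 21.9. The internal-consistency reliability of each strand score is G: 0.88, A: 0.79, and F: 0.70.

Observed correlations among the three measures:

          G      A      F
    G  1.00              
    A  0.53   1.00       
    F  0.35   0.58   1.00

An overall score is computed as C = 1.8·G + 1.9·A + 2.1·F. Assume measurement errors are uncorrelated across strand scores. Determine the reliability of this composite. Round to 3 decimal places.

Var(C) = 1.8²·5.8² + 1.9²·15.9² + 2.1²·21.9² + 2·[3.42·5.8·15.9·0.53 + 3.78·5.8·21.9·0.35 + 3.99·15.9·21.9·0.58] = 3136.72 + 2282.07 = 5418.78.
Because errors are independent across components, Cov(Tᵢ,Tⱼ) = Cov(Xᵢ,Xⱼ); the off-diagonal part of the true-score variance is the same as above.
True-score variance = [1.8²·5.8²·0.88 + 1.9²·15.9²·0.79 + 2.1²·21.9²·0.70] + 2282.07 = 2297.46 + 2282.07 = 4579.53.
Reliability = 4579.53 / 5418.78 = 0.845.

0.845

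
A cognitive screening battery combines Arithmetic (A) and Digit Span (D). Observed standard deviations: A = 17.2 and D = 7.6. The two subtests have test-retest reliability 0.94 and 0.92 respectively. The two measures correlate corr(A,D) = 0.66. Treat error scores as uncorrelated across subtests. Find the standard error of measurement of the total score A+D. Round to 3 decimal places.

Var(total) = 353.6 + 172.55 = 526.15.
True-score variance = 331.229 + 172.55 = 503.779, so reliability = 0.9575.
Error variance = 526.15 − 503.779 = 22.3712; SEM = √22.3712 = 4.730.

4.730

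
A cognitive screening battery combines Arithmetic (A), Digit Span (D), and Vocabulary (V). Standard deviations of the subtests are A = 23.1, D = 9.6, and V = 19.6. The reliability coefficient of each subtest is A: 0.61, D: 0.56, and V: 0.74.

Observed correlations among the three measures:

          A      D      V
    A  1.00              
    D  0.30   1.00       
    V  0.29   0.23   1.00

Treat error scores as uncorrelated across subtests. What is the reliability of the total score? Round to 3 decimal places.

Var(A+D+V) = 23.1² + 9.6² + 19.6² + 2·[23.1·9.6·0.30 + 23.1·19.6·0.29 + 9.6·19.6·0.23] = 1009.93 + 482.21 = 1492.14.
Under uncorrelated errors the observed covariances equal the true-score covariances, so only the own-variance terms attenuate.
True-score variance = [23.1²·0.61 + 9.6²·0.56 + 19.6²·0.74] + 482.21 = 661.39 + 482.21 = 1143.6.
Reliability = 1143.6 / 1492.14 = 0.766.

0.766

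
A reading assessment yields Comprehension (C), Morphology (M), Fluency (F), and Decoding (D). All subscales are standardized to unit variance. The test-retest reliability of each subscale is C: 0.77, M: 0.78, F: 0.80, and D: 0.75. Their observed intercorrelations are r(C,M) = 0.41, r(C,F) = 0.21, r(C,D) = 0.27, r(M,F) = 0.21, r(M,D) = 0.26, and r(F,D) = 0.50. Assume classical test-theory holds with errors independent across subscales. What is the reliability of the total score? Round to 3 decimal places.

0.883

Var(C+M+F+D) = 4 + 2·[0.41 + 0.21 + 0.27 + 0.21 + 0.26 + 0.50] = 4 + 3.72 = 7.72.
Because errors are independent across components, Cov(Tᵢ,Tⱼ) = Cov(Xᵢ,Xⱼ); the off-diagonal part of the true-score variance is the same as above.
True-score variance = [0.77 + 0.78 + 0.80 + 0.75] + 3.72 = 3.1 + 3.72 = 6.82.
Reliability = 6.82 / 7.72 = 0.883.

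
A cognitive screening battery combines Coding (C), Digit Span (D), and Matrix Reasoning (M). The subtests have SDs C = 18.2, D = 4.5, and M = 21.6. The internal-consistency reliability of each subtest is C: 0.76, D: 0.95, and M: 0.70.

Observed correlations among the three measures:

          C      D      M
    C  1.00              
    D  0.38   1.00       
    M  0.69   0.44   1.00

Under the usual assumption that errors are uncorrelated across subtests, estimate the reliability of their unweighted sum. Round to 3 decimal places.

Var(C+D+M) = 18.2² + 4.5² + 21.6² + 2·[18.2·4.5·0.38 + 18.2·21.6·0.69 + 4.5·21.6·0.44] = 818.05 + 690.286 = 1508.34.
Under uncorrelated errors the observed covariances equal the true-score covariances, so only the own-variance terms attenuate.
True-score variance = [18.2²·0.76 + 4.5²·0.95 + 21.6²·0.70] + 690.286 = 597.572 + 690.286 = 1287.86.
Reliability = 1287.86 / 1508.34 = 0.854.

0.854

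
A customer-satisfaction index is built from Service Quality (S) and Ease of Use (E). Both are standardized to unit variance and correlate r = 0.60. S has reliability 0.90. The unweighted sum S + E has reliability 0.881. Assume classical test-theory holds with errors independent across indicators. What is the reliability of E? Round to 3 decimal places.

Var(S+E) = 2 + 2·0.60 = 3.200.
True-score variance = ρ_S + ρ_E + 2·0.60, so 0.881 = (0.90 + ρ_E + 1.20) / 3.200.
ρ_E = 0.881·3.200 − 0.90 − 1.20 = 0.719.

0.719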